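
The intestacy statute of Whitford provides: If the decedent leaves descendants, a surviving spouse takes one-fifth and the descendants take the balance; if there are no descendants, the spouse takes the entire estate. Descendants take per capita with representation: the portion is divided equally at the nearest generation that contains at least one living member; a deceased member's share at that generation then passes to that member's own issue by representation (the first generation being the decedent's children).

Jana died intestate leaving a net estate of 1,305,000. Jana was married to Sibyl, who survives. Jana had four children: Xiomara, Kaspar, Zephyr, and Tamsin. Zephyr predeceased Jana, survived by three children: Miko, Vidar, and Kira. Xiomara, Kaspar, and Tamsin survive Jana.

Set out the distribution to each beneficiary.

Sibyl: 261,000; Xiomara: 261,000; Kaspar: 261,000; Miko: 87,000; Vidar: 87,000; Kira: 87,000; Tamsin: 261,000

Sibyl takes one-fifth of 1,305,000 = 261,000. The remaining 1,044,000 passes to the descendants.
The descendants' portion (1,044,000) is divided into 4 shares of 261,000: Xiomara, Kaspar, and Tamsin each take 261,000; Zephyr's 261,000 share passes to Zephyr's issue.
Zephyr's share (261,000) is divided into 3 shares of 87,000: Miko, Vidar, and Kira each take 87,000.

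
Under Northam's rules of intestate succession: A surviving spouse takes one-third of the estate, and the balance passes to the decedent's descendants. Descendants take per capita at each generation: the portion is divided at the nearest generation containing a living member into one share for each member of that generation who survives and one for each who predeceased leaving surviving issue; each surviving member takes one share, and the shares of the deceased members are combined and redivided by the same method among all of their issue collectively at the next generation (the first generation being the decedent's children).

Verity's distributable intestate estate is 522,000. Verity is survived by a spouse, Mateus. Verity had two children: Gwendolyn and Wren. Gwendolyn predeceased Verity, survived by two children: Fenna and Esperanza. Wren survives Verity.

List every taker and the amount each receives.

Mateus: 174,000; Fenna: 87,000; Esperanza: 87,000; Wren: 174,000

Mateus takes one-third of 522,000 = 174,000. The remaining 348,000 passes to the descendants.
The descendants' portion (348,000) is divided at the children's generation into 2 shares of 174,000. Wren takes 174,000. The remaining share for the deceased Gwendolyn (174,000) is carried to the next generation.
That pool (174,000) is divided at the grandchildren's generation equally among Fenna and Esperanza: 87,000 each.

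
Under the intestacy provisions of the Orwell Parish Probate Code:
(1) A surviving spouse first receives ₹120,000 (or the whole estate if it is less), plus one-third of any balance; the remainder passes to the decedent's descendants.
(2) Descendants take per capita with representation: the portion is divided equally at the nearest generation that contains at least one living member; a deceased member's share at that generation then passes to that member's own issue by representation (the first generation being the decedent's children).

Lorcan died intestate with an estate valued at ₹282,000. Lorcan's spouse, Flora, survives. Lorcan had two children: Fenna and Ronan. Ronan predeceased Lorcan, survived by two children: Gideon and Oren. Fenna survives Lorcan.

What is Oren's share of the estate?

Flora first takes ₹120,000, leaving a balance of ₹162,000. Flora then takes one-third of the balance (₹54,000), for a total of ₹174,000. The remaining ₹108,000 passes to the descendants.
The descendants' portion (₹108,000) is divided into 2 shares of ₹54,000: Fenna takes ₹54,000; Ronan's ₹54,000 share passes to Ronan's issue.
Ronan's share (₹54,000) is divided into 2 shares of ₹27,000: Gideon and Oren each take ₹27,000.

Oren receives ₹27,000.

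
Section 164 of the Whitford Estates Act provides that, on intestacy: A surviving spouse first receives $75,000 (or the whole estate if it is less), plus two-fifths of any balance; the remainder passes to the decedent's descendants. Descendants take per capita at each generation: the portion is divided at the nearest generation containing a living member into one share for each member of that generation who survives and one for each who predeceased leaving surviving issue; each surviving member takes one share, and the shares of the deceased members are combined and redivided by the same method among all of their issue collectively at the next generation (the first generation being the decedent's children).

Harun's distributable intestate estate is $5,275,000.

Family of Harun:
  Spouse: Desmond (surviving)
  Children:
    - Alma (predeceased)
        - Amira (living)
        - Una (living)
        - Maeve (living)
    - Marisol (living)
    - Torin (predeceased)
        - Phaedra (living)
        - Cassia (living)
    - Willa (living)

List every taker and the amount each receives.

Desmond: $2,155,000; Amira: $312,000; Una: $312,000; Maeve: $312,000; Marisol: $780,000; Phaedra: $312,000; Cassia: $312,000; Willa: $780,000

Desmond first takes $75,000, leaving a balance of $5,200,000. Desmond then takes two-fifths of the balance ($2,080,000), for a total of $2,155,000. The remaining $3,120,000 passes to the descendants.
The descendants' portion ($3,120,000) is divided at the children's generation into 4 shares of $780,000. Marisol and Willa each take $780,000. The 2 shares of the deceased (Alma and Torin) are combined into a pool of $1,560,000.
That pool ($1,560,000) is divided at the grandchildren's generation equally among Amira, Una, Maeve, Phaedra, and Cassia: $312,000 each.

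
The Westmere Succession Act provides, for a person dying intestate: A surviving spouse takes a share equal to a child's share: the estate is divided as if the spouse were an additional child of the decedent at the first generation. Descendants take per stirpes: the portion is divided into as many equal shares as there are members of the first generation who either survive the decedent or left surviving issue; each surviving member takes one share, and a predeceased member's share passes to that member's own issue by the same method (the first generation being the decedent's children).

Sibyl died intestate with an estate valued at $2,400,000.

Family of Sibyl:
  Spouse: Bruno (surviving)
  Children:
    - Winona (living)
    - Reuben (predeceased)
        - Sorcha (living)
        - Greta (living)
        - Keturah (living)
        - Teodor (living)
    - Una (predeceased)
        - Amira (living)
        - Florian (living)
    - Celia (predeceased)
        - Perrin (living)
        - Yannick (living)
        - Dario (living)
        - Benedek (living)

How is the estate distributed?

The spouse counts as an additional share at the children's level, so there are 5 primary shares of $480,000. Bruno takes one such share ($480,000).
The children's combined portion ($1,920,000) is divided into 4 shares of $480,000: Winona takes $480,000; Reuben's $480,000 share passes to Reuben's issue; Una's $480,000 share passes to Una's issue; Celia's $480,000 share passes to Celia's issue.
Reuben's share ($480,000) is divided into 4 shares of $120,000: Sorcha, Greta, Keturah, and Teodor each take $120,000.
Una's share ($480,000) is divided into 2 shares of $240,000: Amira and Florian each take $240,000.
Celia's share ($480,000) is divided into 4 shares of $120,000: Perrin, Yannick, Dario, and Benedek each take $120,000.

Bruno: $480,000; Winona: $480,000; Sorcha: $120,000; Greta: $120,000; Keturah: $120,000; Teodor: $120,000; Amira: $240,000; Florian: $240,000; Perrin: $120,000; Yannick: $120,000; Dario: $120,000; Benedek: $120,000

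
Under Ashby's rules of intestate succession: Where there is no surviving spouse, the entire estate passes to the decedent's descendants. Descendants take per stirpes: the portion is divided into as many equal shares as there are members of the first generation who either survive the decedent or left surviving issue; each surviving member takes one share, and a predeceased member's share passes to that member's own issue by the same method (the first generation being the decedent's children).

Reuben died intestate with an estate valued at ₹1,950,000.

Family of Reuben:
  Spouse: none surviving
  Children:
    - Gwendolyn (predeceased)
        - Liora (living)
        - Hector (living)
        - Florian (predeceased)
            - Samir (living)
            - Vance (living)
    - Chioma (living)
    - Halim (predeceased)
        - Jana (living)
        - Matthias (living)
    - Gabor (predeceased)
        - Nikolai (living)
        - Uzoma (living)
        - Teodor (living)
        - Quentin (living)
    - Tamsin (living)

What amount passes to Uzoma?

The entire ₹1,950,000 passes to the descendants.
That amount (₹1,950,000) is divided into 5 shares of ₹390,000: Chioma and Tamsin each take ₹390,000; Gwendolyn's ₹390,000 share passes to Gwendolyn's issue; Halim's ₹390,000 share passes to Halim's issue; Gabor's ₹390,000 share passes to Gabor's issue.
Gwendolyn's share (₹390,000) is divided into 3 shares of ₹130,000: Liora and Hector each take ₹130,000; Florian's ₹130,000 share passes to Florian's issue.
Florian's share (₹130,000) is divided into 2 shares of ₹65,000: Samir and Vance each take ₹65,000.
Halim's share (₹390,000) is divided into 2 shares of ₹195,000: Jana and Matthias each take ₹195,000.
Gabor's share (₹390,000) is divided into 4 shares of ₹97,500: Nikolai, Uzoma, Teodor, and Quentin each take ₹97,500.

Uzoma receives ₹97,500.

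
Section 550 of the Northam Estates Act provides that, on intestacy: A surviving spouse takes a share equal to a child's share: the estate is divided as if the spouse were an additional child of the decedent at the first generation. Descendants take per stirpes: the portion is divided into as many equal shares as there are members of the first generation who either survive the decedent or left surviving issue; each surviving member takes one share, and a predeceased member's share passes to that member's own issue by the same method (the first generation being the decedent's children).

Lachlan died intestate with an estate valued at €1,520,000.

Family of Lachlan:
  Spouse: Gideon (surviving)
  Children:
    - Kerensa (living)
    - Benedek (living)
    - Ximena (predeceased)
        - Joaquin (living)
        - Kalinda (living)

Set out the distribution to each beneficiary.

The spouse counts as an additional share at the children's level, so there are 4 primary shares of €380,000. Gideon takes one such share (€380,000).
The children's combined portion (€1,140,000) is divided into 3 shares of €380,000: Kerensa and Benedek each take €380,000; Ximena's €380,000 share passes to Ximena's issue.
Ximena's share (€380,000) is divided into 2 shares of €190,000: Joaquin and Kalinda each take €190,000.

Gideon: €380,000; Kerensa: €380,000; Benedek: €380,000; Joaquin: €190,000; Kalinda: €190,000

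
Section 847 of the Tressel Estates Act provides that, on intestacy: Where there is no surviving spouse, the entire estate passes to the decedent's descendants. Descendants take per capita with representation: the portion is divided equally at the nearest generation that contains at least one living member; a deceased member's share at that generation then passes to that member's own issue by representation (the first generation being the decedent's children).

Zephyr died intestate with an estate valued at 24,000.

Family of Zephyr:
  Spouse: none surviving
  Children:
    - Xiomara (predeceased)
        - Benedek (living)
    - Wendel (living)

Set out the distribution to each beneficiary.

The entire 24,000 passes to the descendants.
That amount (24,000) is divided into 2 shares of 12,000: Wendel takes 12,000; Xiomara's 12,000 share passes to Xiomara's issue.
Xiomara's share (12,000) passes entirely to Benedek.

Benedek: 12,000; Wendel: 12,000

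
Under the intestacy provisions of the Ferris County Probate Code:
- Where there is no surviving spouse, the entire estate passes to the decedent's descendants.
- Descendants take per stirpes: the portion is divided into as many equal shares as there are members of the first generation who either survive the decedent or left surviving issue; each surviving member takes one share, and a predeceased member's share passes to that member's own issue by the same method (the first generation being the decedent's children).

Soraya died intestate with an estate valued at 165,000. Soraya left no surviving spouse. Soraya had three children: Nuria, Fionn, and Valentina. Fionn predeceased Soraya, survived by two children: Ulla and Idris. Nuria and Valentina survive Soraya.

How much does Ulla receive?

The entire 165,000 passes to the descendants.
That amount (165,000) is divided into 3 shares of 55,000: Nuria and Valentina each take 55,000; Fionn's 55,000 share passes to Fionn's issue.
Fionn's share (55,000) is divided into 2 shares of 27,500: Ulla and Idris each take 27,500.

Ulla receives 27,500.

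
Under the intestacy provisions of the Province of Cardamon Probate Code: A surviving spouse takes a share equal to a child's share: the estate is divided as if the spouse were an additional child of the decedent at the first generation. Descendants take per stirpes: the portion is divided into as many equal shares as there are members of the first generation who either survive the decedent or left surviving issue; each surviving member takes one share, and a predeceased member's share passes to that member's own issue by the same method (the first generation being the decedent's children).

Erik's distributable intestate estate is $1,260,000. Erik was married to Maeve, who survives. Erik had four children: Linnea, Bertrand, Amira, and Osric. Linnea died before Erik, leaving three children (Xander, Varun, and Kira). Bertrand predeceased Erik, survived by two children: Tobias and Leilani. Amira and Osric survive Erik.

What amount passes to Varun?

Varun receives $84,000.

The spouse counts as an additional share at the children's level, so there are 5 primary shares of $252,000. Maeve takes one such share ($252,000).
The children's combined portion ($1,008,000) is divided into 4 shares of $252,000: Amira and Osric each take $252,000; Linnea's $252,000 share passes to Linnea's issue; Bertrand's $252,000 share passes to Bertrand's issue.
Linnea's share ($252,000) is divided into 3 shares of $84,000: Xander, Varun, and Kira each take $84,000.
Bertrand's share ($252,000) is divided into 2 shares of $126,000: Tobias and Leilani each take $126,000.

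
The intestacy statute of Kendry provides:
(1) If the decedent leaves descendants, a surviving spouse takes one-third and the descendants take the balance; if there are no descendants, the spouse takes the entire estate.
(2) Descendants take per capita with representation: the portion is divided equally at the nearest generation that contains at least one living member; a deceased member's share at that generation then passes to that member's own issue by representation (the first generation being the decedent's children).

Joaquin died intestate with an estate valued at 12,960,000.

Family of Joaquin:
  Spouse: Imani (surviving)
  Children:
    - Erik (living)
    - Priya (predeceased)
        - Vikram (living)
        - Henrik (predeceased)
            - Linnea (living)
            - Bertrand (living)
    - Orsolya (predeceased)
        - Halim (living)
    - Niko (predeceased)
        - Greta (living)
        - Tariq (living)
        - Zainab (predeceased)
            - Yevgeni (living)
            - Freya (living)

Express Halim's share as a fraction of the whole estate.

Halim receives 1/6 of the estate.

Imani takes one-third of 12,960,000 = 4,320,000. The remaining 8,640,000 passes to the descendants.
The descendants' portion (8,640,000) is divided into 4 shares of 2,160,000: Erik takes 2,160,000; Priya's 2,160,000 share passes to Priya's issue; Orsolya's 2,160,000 share passes to Orsolya's issue; Niko's 2,160,000 share passes to Niko's issue.
Priya's share (2,160,000) is divided into 2 shares of 1,080,000: Vikram takes 1,080,000; Henrik's 1,080,000 share passes to Henrik's issue.
Henrik's share (1,080,000) is divided into 2 shares of 540,000: Linnea and Bertrand each take 540,000.
Orsolya's share (2,160,000) passes entirely to Halim.
Niko's share (2,160,000) is divided into 3 shares of 720,000: Greta and Tariq each take 720,000; Zainab's 720,000 share passes to Zainab's issue.
Zainab's share (720,000) is divided into 2 shares of 360,000: Yevgeni and Freya each take 360,000.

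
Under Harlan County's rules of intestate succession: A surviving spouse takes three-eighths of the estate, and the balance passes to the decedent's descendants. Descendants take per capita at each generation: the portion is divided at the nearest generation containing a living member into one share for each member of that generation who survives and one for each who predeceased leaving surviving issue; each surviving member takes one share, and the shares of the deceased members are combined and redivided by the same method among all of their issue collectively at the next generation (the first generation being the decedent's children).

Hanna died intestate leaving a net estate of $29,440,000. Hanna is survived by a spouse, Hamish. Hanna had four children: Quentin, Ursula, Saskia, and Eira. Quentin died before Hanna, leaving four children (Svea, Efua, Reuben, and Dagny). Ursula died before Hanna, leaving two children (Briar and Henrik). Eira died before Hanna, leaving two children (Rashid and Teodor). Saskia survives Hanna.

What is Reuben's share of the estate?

Reuben receives $1,725,000.

Hamish takes three-eighths of $29,440,000 = $11,040,000. The remaining $18,400,000 passes to the descendants.
The descendants' portion ($18,400,000) is divided at the children's generation into 4 shares of $4,600,000. Saskia takes $4,600,000. The 3 shares of the deceased (Quentin, Ursula, and Eira) are combined into a pool of $13,800,000.
That pool ($13,800,000) is divided at the grandchildren's generation equally among Svea, Efua, Reuben, Dagny, Briar, Henrik, Rashid, and Teodor: $1,725,000 each.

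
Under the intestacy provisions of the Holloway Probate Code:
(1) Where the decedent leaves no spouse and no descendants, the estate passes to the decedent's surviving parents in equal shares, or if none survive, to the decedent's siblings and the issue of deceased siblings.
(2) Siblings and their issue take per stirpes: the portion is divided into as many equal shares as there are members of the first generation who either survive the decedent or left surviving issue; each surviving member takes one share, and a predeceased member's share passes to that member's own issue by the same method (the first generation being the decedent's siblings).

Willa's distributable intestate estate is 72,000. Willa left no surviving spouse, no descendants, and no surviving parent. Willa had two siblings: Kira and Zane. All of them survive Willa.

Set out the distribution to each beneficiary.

Kira: 36,000; Zane: 36,000

The entire 72,000 passes to the siblings and their issue.
That amount (72,000) is divided into 2 shares of 36,000: Kira and Zane each take 36,000.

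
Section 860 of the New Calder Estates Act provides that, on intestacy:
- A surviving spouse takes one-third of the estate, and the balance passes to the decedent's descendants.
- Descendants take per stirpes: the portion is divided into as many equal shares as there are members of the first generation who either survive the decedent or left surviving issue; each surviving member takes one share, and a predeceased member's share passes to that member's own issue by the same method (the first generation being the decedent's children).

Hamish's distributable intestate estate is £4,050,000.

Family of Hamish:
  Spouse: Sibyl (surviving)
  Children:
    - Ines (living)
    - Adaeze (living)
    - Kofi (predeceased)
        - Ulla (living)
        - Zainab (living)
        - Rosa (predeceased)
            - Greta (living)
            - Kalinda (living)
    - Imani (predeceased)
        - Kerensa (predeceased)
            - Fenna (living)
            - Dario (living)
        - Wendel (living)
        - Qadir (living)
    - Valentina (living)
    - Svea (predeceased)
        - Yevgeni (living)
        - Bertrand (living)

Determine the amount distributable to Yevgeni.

Sibyl takes one-third of £4,050,000 = £1,350,000. The remaining £2,700,000 passes to the descendants.
The descendants' portion (£2,700,000) is divided into 6 shares of £450,000: Ines, Adaeze, and Valentina each take £450,000; Kofi's £450,000 share passes to Kofi's issue; Imani's £450,000 share passes to Imani's issue; Svea's £450,000 share passes to Svea's issue.
Kofi's share (£450,000) is divided into 3 shares of £150,000: Ulla and Zainab each take £150,000; Rosa's £150,000 share passes to Rosa's issue.
Rosa's share (£150,000) is divided into 2 shares of £75,000: Greta and Kalinda each take £75,000.
Imani's share (£450,000) is divided into 3 shares of £150,000: Wendel and Qadir each take £150,000; Kerensa's £150,000 share passes to Kerensa's issue.
Kerensa's share (£150,000) is divided into 2 shares of £75,000: Fenna and Dario each take £75,000.
Svea's share (£450,000) is divided into 2 shares of £225,000: Yevgeni and Bertrand each take £225,000.

Yevgeni receives £225,000.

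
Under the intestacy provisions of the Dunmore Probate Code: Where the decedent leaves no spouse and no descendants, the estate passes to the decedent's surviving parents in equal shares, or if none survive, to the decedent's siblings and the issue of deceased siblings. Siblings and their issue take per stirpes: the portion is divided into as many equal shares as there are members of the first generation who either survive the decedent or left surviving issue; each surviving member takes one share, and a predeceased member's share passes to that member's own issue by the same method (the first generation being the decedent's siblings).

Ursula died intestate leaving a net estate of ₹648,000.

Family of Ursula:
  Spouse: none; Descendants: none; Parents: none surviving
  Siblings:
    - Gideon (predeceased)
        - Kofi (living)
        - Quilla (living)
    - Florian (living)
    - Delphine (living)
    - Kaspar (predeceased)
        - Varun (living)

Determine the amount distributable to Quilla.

The entire ₹648,000 passes to the siblings and their issue.
That amount (₹648,000) is divided into 4 shares of ₹162,000: Florian and Delphine each take ₹162,000; Gideon's ₹162,000 share passes to Gideon's issue; Kaspar's ₹162,000 share passes to Kaspar's issue.
Gideon's share (₹162,000) is divided into 2 shares of ₹81,000: Kofi and Quilla each take ₹81,000.
Kaspar's share (₹162,000) passes entirely to Varun.

Quilla receives ₹81,000.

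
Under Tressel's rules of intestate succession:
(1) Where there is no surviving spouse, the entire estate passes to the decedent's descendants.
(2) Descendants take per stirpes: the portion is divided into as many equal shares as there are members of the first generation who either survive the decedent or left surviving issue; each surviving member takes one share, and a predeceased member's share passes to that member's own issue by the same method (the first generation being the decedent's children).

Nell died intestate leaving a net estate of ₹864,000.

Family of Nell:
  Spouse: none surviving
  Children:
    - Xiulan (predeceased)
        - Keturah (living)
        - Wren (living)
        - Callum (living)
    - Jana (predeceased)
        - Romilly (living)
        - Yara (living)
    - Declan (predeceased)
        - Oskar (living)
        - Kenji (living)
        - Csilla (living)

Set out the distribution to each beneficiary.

Keturah: ₹96,000; Wren: ₹96,000; Callum: ₹96,000; Romilly: ₹144,000; Yara: ₹144,000; Oskar: ₹96,000; Kenji: ₹96,000; Csilla: ₹96,000

The entire ₹864,000 passes to the descendants.
That amount (₹864,000) is divided into 3 shares of ₹288,000: Xiulan's ₹288,000 share passes to Xiulan's issue; Jana's ₹288,000 share passes to Jana's issue; Declan's ₹288,000 share passes to Declan's issue.
Xiulan's share (₹288,000) is divided into 3 shares of ₹96,000: Keturah, Wren, and Callum each take ₹96,000.
Jana's share (₹288,000) is divided into 2 shares of ₹144,000: Romilly and Yara each take ₹144,000.
Declan's share (₹288,000) is divided into 3 shares of ₹96,000: Oskar, Kenji, and Csilla each take ₹96,000.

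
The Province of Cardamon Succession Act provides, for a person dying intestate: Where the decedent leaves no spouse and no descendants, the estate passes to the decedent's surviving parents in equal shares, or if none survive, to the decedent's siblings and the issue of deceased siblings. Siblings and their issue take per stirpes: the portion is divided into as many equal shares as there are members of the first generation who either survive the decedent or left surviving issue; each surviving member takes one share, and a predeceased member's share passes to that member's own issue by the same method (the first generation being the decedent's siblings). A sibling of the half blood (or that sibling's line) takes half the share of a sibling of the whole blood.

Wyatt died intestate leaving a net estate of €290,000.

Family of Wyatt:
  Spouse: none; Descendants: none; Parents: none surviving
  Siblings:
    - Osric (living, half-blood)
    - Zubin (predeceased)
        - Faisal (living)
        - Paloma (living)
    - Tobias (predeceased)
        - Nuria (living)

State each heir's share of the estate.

The entire €290,000 passes to the siblings and their issue.
Counting each half-blood sibling's line as half a unit, there are 5/2 units in €290,000, so one unit is €116,000. Whole-blood lines (Zubin and Tobias) take €116,000 each; half-blood lines (Osric) take €58,000 each.
Zubin's share (€116,000) is divided into 2 shares of €58,000: Faisal and Paloma each take €58,000.
Tobias's share (€116,000) passes entirely to Nuria.

Osric: €58,000; Faisal: €58,000; Paloma: €58,000; Nuria: €116,000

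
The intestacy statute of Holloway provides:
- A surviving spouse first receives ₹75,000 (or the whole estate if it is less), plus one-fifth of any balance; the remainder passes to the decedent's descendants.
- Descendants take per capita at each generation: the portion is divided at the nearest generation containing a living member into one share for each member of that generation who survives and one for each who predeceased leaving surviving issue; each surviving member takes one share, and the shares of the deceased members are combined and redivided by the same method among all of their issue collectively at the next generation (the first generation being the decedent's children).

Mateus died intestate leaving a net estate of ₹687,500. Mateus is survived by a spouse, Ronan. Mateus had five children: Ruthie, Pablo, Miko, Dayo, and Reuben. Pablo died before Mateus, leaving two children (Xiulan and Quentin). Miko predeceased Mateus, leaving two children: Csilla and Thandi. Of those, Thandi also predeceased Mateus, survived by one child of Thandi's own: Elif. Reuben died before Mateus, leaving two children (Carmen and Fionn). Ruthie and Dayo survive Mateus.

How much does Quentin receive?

Quentin receives ₹49,000.

Ronan first takes ₹75,000, leaving a balance of ₹612,500. Ronan then takes one-fifth of the balance (₹122,500), for a total of ₹197,500. The remaining ₹490,000 passes to the descendants.
The descendants' portion (₹490,000) is divided at the children's generation into 5 shares of ₹98,000. Ruthie and Dayo each take ₹98,000. The 3 shares of the deceased (Pablo, Miko, and Reuben) are combined into a pool of ₹294,000.
That pool (₹294,000) is divided at the grandchildren's generation into 6 shares of ₹49,000. Xiulan, Quentin, Csilla, Carmen, and Fionn each take ₹49,000. The remaining share for the deceased Thandi (₹49,000) is carried to the next generation.
That pool (₹49,000) passes entirely to Elif, the sole taker at the great-grandchildren's generation.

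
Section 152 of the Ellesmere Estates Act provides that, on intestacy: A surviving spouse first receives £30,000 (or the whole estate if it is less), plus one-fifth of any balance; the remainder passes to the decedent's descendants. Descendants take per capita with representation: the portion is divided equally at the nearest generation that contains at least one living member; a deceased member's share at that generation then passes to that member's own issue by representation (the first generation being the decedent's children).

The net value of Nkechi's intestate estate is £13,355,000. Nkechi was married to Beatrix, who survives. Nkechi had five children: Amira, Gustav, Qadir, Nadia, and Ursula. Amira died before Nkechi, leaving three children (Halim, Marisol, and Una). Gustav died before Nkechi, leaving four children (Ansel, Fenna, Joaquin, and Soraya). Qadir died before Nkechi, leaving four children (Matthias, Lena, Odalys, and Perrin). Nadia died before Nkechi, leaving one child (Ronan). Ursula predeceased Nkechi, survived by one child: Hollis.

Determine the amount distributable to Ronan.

Beatrix first takes £30,000, leaving a balance of £13,325,000. Beatrix then takes one-fifth of the balance (£2,665,000), for a total of £2,695,000. The remaining £10,660,000 passes to the descendants.
No child survives, so the initial division is made at the grandchildren's generation.
The descendants' portion (£10,660,000) is divided into 13 shares of £820,000: Halim, Marisol, Una, Ansel, Fenna, Joaquin, Soraya, Matthias, Lena, Odalys, Perrin, Ronan, and Hollis each take £820,000.

Ronan receives £820,000.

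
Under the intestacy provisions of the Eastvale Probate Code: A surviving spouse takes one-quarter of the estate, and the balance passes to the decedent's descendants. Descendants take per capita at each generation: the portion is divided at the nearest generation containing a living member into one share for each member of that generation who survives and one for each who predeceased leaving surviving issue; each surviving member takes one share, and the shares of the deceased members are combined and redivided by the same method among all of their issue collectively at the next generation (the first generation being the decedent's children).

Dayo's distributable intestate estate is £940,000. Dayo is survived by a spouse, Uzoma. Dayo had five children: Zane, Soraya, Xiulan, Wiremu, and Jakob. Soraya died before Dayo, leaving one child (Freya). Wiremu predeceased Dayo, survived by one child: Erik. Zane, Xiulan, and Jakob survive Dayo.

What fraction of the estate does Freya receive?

Uzoma takes one-quarter of £940,000 = £235,000. The remaining £705,000 passes to the descendants.
The descendants' portion (£705,000) is divided at the children's generation into 5 shares of £141,000. Zane, Xiulan, and Jakob each take £141,000. The 2 shares of the deceased (Soraya and Wiremu) are combined into a pool of £282,000.
That pool (£282,000) is divided at the grandchildren's generation equally among Freya and Erik: £141,000 each.

Freya receives 3/20 of the estate.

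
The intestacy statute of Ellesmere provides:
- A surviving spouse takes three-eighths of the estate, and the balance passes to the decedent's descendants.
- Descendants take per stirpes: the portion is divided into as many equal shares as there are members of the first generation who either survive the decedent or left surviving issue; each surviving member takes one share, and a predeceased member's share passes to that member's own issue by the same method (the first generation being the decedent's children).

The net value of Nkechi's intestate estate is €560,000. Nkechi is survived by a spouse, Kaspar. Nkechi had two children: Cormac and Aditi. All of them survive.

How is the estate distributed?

Kaspar: €210,000; Cormac: €175,000; Aditi: €175,000

Kaspar takes three-eighths of €560,000 = €210,000. The remaining €350,000 passes to the descendants.
The descendants' portion (€350,000) is divided into 2 shares of €175,000: Cormac and Aditi each take €175,000.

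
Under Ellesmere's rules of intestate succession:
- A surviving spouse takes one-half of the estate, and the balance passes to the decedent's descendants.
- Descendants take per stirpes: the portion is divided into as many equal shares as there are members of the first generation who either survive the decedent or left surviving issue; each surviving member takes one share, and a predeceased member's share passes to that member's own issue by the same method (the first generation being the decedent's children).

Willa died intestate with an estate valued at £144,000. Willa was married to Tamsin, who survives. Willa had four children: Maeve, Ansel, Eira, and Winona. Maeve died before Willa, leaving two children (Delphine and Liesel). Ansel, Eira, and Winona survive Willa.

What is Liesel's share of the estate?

Tamsin takes one-half of £144,000 = £72,000. The remaining £72,000 passes to the descendants.
The descendants' portion (£72,000) is divided into 4 shares of £18,000: Ansel, Eira, and Winona each take £18,000; Maeve's £18,000 share passes to Maeve's issue.
Maeve's share (£18,000) is divided into 2 shares of £9,000: Delphine and Liesel each take £9,000.

Liesel receives £9,000.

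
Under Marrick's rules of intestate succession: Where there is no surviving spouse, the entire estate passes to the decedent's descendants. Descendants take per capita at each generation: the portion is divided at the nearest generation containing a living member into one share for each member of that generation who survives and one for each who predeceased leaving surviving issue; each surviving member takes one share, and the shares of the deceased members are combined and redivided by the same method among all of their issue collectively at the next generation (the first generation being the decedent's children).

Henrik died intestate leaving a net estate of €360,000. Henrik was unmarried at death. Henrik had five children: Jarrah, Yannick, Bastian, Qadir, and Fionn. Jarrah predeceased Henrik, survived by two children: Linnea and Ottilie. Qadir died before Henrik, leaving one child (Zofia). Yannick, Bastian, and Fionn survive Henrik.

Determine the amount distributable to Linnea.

The entire €360,000 passes to the descendants.
That amount (€360,000) is divided at the children's generation into 5 shares of €72,000. Yannick, Bastian, and Fionn each take €72,000. The 2 shares of the deceased (Jarrah and Qadir) are combined into a pool of €144,000.
That pool (€144,000) is divided at the grandchildren's generation equally among Linnea, Ottilie, and Zofia: €48,000 each.

Linnea receives €48,000.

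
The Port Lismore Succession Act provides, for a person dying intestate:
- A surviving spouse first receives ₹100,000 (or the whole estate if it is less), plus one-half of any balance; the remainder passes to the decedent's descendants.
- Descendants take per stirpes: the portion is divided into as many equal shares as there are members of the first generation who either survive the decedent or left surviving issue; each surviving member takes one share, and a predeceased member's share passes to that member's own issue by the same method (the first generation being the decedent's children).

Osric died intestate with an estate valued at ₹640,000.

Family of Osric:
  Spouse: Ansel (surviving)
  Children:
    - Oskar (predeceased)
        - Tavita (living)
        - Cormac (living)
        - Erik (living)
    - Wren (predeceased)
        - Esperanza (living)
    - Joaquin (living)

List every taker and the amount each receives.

Ansel first takes ₹100,000, leaving a balance of ₹540,000. Ansel then takes one-half of the balance (₹270,000), for a total of ₹370,000. The remaining ₹270,000 passes to the descendants.
The descendants' portion (₹270,000) is divided into 3 shares of ₹90,000: Joaquin takes ₹90,000; Oskar's ₹90,000 share passes to Oskar's issue; Wren's ₹90,000 share passes to Wren's issue.
Oskar's share (₹90,000) is divided into 3 shares of ₹30,000: Tavita, Cormac, and Erik each take ₹30,000.
Wren's share (₹90,000) passes entirely to Esperanza.

Ansel: ₹370,000; Tavita: ₹30,000; Cormac: ₹30,000; Erik: ₹30,000; Esperanza: ₹90,000; Joaquin: ₹90,000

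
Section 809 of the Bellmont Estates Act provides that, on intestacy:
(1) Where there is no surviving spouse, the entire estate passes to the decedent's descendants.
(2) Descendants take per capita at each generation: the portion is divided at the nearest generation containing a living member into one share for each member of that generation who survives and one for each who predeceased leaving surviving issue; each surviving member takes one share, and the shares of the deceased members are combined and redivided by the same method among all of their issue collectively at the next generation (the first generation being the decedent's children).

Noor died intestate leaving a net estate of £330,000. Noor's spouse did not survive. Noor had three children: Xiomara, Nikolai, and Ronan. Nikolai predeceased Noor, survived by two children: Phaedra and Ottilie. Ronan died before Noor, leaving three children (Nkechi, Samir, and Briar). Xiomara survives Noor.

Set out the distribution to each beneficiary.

Xiomara: £110,000; Phaedra: £44,000; Ottilie: £44,000; Nkechi: £44,000; Samir: £44,000; Briar: £44,000

The entire £330,000 passes to the descendants.
That amount (£330,000) is divided at the children's generation into 3 shares of £110,000. Xiomara takes £110,000. The 2 shares of the deceased (Nikolai and Ronan) are combined into a pool of £220,000.
That pool (£220,000) is divided at the grandchildren's generation equally among Phaedra, Ottilie, Nkechi, Samir, and Briar: £44,000 each.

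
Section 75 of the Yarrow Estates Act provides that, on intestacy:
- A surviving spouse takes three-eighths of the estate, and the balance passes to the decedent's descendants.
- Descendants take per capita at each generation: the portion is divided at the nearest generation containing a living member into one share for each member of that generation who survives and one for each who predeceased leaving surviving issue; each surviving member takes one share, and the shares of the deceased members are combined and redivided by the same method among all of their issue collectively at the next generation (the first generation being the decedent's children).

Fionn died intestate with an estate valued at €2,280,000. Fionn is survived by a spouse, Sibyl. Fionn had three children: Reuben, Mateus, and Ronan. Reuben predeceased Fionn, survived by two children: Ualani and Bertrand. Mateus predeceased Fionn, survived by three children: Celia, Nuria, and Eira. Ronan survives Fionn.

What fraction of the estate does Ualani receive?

Sibyl takes three-eighths of €2,280,000 = €855,000. The remaining €1,425,000 passes to the descendants.
The descendants' portion (€1,425,000) is divided at the children's generation into 3 shares of €475,000. Ronan takes €475,000. The 2 shares of the deceased (Reuben and Mateus) are combined into a pool of €950,000.
That pool (€950,000) is divided at the grandchildren's generation equally among Ualani, Bertrand, Celia, Nuria, and Eira: €190,000 each.

Ualani receives 1/12 of the estate.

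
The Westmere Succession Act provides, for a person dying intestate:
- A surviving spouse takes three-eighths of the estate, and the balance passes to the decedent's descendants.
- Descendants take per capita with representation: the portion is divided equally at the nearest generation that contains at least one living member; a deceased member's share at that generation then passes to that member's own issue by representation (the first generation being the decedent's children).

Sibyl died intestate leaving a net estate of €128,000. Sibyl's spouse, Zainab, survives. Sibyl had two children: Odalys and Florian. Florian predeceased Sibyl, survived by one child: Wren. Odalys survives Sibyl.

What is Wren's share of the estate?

Wren receives €40,000.

Zainab takes three-eighths of €128,000 = €48,000. The remaining €80,000 passes to the descendants.
The descendants' portion (€80,000) is divided into 2 shares of €40,000: Odalys takes €40,000; Florian's €40,000 share passes to Florian's issue.
Florian's share (€40,000) passes entirely to Wren.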